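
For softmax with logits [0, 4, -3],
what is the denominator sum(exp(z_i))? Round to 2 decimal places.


Denom = e^0=1.0000 + e^4=54.5982 + e^-3=0.0498. Sum = 55.6480, which rounds to 55.65.

55.65


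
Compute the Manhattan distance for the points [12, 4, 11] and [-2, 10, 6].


d = sum of absolute differences: |12--2|=14 + |4-10|=6 + |11-6|=5 = 25.

25


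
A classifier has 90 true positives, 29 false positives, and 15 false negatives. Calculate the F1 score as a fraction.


Precision = 90/119 = 90/119. Recall = 90/105 = 6/7. F1 = 2*P*R/(P+R) = 45/56.

45/56


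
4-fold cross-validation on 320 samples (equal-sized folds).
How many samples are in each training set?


Each validation fold has 320/4 = 80 samples. Training set = 320 - 80 = 240.

240


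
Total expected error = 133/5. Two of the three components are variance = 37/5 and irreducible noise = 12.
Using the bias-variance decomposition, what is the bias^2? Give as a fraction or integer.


Total error = bias^2 + variance + irreducible noise. So bias^2 = 133/5 - 37/5 - 12 = 36/5.

36/5


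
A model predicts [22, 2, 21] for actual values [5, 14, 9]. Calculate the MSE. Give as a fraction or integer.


MSE = (1/3) * ((5-22)^2=289 + (14-2)^2=144 + (9-21)^2=144). Sum = 577. MSE = 577/3.

577/3


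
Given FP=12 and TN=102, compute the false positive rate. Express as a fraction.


FPR = FP / (FP + TN) = 12 / 114 = 2/19.

2/19


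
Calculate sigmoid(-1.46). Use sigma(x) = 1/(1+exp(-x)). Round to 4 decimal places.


sigma(-1.46) = 1/(1+e^(1.46)) = 1/(1+4.305960) = 1/5.305960 = 0.1885.

0.1885


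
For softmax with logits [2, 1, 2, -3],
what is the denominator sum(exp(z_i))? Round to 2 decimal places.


Denom = e^2=7.3891 + e^1=2.7183 + e^2=7.3891 + e^-3=0.0498. Sum = 17.5463, which rounds to 17.55.

17.55


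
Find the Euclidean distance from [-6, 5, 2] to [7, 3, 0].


d = sqrt(sum of squared differences). (-6-7)^2=169, (5-3)^2=4, (2-0)^2=4. Sum = 177.

sqrt(177)


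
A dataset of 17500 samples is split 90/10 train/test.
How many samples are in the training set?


Test set = 17500 * 10% = 1750. Training set = 17500 - 1750 = 15750.

15750


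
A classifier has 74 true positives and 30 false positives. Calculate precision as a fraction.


Precision = TP / (TP + FP) = 74 / 104 = 37/52.

37/52


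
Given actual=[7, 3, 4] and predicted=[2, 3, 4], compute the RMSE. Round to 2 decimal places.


MSE = 8.3333. RMSE = sqrt(8.3333) = 2.89.

2.89


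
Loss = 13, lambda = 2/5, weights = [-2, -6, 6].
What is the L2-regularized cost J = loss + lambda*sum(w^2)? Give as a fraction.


L2 sq norm = sum(w^2) = 76. J = 13 + 2/5 * 76 = 217/5.

217/5


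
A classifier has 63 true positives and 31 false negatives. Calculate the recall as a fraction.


Recall = TP / (TP + FN) = 63 / 94 = 63/94.

63/94


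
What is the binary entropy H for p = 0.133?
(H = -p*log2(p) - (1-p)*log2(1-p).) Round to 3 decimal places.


H = -0.133*log2(0.133) - 0.867*log2(0.867) = 0.566.

0.566


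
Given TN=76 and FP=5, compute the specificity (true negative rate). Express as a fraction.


Specificity = TN / (TN + FP) = 76 / 81 = 76/81.

76/81


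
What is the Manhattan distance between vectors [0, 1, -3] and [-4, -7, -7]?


d = sum of absolute differences: |0--4|=4 + |1--7|=8 + |-3--7|=4 = 16.

16


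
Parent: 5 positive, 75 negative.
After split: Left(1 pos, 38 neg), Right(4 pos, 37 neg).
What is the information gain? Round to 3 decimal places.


H(parent) = 0.3373. H(left) = 0.1720, H(right) = 0.4612. Weighted = (39/80)*0.1720 + (41/80)*0.4612 = 0.3202. IG = 0.3373 - 0.3202 = 0.0171, which rounds to 0.017.

0.017


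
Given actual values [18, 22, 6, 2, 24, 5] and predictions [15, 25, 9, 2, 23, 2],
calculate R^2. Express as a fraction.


Mean(y) = 77/6. SS_res = 37. SS_tot = 2765/6. R^2 = 1 - 37/(2765/6) = 2543/2765.

2543/2765


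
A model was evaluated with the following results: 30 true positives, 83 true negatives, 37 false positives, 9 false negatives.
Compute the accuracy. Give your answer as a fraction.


Accuracy = (TP + TN) / (TP + TN + FP + FN) = (30 + 83) / 159 = 113/159.

113/159


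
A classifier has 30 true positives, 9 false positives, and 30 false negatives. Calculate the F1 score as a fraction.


Precision = 30/39 = 10/13. Recall = 30/60 = 1/2. F1 = 2*P*R/(P+R) = 20/33.

20/33


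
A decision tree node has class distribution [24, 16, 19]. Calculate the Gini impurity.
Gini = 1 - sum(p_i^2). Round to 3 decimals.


Total = 59. Proportions: 24/59, 16/59, 19/59. sum(p_i^2) = 0.3427. Gini = 1 - 0.3427 = 0.6573, which rounds to 0.657.

0.657


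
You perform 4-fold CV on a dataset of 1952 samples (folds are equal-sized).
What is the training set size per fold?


Each validation fold has 1952/4 = 488 samples. Training set = 1952 - 488 = 1464.

1464


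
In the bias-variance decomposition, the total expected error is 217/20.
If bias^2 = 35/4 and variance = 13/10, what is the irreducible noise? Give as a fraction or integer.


Total error = bias^2 + variance + irreducible noise. So irreducible noise = 217/20 - 35/4 - 13/10 = 4/5.

4/5


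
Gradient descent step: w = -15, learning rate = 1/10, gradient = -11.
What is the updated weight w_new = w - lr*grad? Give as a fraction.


w_new = -15 - 1/10 * -11 = -15 - -11/10 = -139/10.

-139/10


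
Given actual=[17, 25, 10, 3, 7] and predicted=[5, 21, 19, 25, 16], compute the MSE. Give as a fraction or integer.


MSE = (1/5) * ((17-5)^2=144 + (25-21)^2=16 + (10-19)^2=81 + (3-25)^2=484 + (7-16)^2=81). Sum = 806. MSE = 806/5.

806/5


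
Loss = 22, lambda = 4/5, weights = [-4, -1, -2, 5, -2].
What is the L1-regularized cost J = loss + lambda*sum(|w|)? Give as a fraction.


L1 norm = sum(|w|) = 14. J = 22 + 4/5 * 14 = 166/5.

166/5


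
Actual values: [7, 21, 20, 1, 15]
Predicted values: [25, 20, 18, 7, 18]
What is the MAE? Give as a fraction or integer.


MAE = (1/5) * (|7-25|=18 + |21-20|=1 + |20-18|=2 + |1-7|=6 + |15-18|=3). Sum = 30. MAE = 6.

6


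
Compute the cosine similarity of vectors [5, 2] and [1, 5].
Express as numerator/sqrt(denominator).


dot = 15. |a|^2 = 29, |b|^2 = 26. cos = 15/sqrt(754).

15/sqrt(754)


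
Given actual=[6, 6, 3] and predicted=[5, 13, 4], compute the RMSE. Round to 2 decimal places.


MSE = 17.0000. RMSE = sqrt(17.0000) = 4.12.

4.12


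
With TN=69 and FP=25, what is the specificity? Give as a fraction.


Specificity = TN / (TN + FP) = 69 / 94 = 69/94.

69/94


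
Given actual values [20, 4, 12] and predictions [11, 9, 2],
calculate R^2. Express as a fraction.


Mean(y) = 12. SS_res = 206. SS_tot = 128. R^2 = 1 - 206/(128) = -39/64.

-39/64


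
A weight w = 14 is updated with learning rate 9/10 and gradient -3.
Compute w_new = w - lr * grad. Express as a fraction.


w_new = 14 - 9/10 * -3 = 14 - -27/10 = 167/10.

167/10


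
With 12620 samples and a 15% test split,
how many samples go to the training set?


Test set = 12620 * 15% = 1893. Training set = 12620 - 1893 = 10727.

10727


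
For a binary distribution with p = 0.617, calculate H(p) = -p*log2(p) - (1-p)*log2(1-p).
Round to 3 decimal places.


H = -0.617*log2(0.617) - 0.383*log2(0.383) = 0.960.

0.960


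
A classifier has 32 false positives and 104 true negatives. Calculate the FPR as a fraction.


FPR = FP / (FP + TN) = 32 / 136 = 4/17.

4/17


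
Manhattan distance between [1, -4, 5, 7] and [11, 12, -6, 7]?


d = sum of absolute differences: |1-11|=10 + |-4-12|=16 + |5--6|=11 + |7-7|=0 = 37.

37


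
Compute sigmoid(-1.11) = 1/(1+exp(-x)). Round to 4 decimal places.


sigma(-1.11) = 1/(1+e^(1.11)) = 1/(1+3.034358) = 1/4.034358 = 0.2479.

0.2479


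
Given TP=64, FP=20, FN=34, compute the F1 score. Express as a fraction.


Precision = 64/84 = 16/21. Recall = 64/98 = 32/49. F1 = 2*P*R/(P+R) = 64/91.

64/91


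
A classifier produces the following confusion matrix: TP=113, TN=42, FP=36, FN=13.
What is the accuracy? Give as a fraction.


Accuracy = (TP + TN) / (TP + TN + FP + FN) = (113 + 42) / 204 = 155/204.

155/204


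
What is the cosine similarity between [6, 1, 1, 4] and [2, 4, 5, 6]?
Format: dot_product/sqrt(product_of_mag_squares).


dot = 45. |a|^2 = 54, |b|^2 = 81. cos = 45/sqrt(4374).

45/sqrt(4374)


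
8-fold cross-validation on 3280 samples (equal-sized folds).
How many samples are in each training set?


Each validation fold has 3280/8 = 410 samples. Training set = 3280 - 410 = 2870.

2870


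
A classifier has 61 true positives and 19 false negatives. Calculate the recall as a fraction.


Recall = TP / (TP + FN) = 61 / 80 = 61/80.

61/80


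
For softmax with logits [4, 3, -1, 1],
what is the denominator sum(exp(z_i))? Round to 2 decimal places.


Denom = e^4=54.5982 + e^3=20.0855 + e^-1=0.3679 + e^1=2.7183. Sum = 77.7699, which rounds to 77.77.

77.77


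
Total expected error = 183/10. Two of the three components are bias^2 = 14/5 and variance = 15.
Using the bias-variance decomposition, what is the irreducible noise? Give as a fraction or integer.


Total error = bias^2 + variance + irreducible noise. So irreducible noise = 183/10 - 14/5 - 15 = 1/2.

1/2


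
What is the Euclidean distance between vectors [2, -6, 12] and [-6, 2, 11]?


d = sqrt(sum of squared differences). (2--6)^2=64, (-6-2)^2=64, (12-11)^2=1. Sum = 129.

sqrt(129)


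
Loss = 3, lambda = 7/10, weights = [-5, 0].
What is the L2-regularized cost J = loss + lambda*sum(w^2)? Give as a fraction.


L2 sq norm = sum(w^2) = 25. J = 3 + 7/10 * 25 = 41/2.

41/2


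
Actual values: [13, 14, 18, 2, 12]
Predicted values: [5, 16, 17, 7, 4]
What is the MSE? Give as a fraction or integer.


MSE = (1/5) * ((13-5)^2=64 + (14-16)^2=4 + (18-17)^2=1 + (2-7)^2=25 + (12-4)^2=64). Sum = 158. MSE = 158/5.

158/5


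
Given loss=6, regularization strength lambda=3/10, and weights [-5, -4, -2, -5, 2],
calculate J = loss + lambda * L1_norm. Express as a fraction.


L1 norm = sum(|w|) = 18. J = 6 + 3/10 * 18 = 57/5.

57/5


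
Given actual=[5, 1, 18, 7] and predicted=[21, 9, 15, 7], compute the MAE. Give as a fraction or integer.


MAE = (1/4) * (|5-21|=16 + |1-9|=8 + |18-15|=3 + |7-7|=0). Sum = 27. MAE = 27/4.

27/4


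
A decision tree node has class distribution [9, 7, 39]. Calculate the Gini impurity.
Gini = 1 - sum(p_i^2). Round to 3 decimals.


Total = 55. Proportions: 9/55, 7/55, 39/55. sum(p_i^2) = 0.5458. Gini = 1 - 0.5458 = 0.4542, which rounds to 0.454.

0.454


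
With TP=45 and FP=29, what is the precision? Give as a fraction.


Precision = TP / (TP + FP) = 45 / 74 = 45/74.

45/74


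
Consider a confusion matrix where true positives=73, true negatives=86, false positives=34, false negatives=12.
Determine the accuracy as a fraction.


Accuracy = (TP + TN) / (TP + TN + FP + FN) = (73 + 86) / 205 = 159/205.

159/205


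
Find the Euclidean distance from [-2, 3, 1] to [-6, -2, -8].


d = sqrt(sum of squared differences). (-2--6)^2=16, (3--2)^2=25, (1--8)^2=81. Sum = 122.

sqrt(122)


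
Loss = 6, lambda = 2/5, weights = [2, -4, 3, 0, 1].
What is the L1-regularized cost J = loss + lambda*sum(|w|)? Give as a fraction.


L1 norm = sum(|w|) = 10. J = 6 + 2/5 * 10 = 10.

10


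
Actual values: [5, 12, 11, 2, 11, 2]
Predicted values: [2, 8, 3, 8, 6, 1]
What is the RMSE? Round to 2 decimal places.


MSE = 25.1667. RMSE = sqrt(25.1667) = 5.02.

5.02


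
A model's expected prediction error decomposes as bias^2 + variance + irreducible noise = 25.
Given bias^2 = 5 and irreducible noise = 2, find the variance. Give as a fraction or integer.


Total error = bias^2 + variance + irreducible noise. So variance = 25 - 5 - 2 = 18.

18


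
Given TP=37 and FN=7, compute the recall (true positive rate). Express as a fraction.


Recall = TP / (TP + FN) = 37 / 44 = 37/44.

37/44


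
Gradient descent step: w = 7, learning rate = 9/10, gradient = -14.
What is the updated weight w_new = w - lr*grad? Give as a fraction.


w_new = 7 - 9/10 * -14 = 7 - -63/5 = 98/5.

98/5


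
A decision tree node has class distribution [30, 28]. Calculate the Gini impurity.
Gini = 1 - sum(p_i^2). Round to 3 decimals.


Total = 58. Proportions: 30/58, 28/58. sum(p_i^2) = 0.5006. Gini = 1 - 0.5006 = 0.4994, which rounds to 0.499.

0.499


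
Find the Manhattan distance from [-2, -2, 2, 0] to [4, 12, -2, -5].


d = sum of absolute differences: |-2-4|=6 + |-2-12|=14 + |2--2|=4 + |0--5|=5 = 29.

29


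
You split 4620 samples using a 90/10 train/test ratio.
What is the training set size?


Test set = 4620 * 10% = 462. Training set = 4620 - 462 = 4158.

4158


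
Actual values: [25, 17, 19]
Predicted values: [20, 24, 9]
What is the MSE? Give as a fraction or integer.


MSE = (1/3) * ((25-20)^2=25 + (17-24)^2=49 + (19-9)^2=100). Sum = 174. MSE = 58.

58


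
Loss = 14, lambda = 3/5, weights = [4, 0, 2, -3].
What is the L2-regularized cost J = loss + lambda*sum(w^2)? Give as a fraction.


L2 sq norm = sum(w^2) = 29. J = 14 + 3/5 * 29 = 157/5.

157/5


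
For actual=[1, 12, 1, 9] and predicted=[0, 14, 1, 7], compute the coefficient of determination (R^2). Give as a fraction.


Mean(y) = 23/4. SS_res = 9. SS_tot = 379/4. R^2 = 1 - 9/(379/4) = 343/379.

343/379


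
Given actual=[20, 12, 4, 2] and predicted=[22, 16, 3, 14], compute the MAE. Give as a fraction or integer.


MAE = (1/4) * (|20-22|=2 + |12-16|=4 + |4-3|=1 + |2-14|=12). Sum = 19. MAE = 19/4.

19/4


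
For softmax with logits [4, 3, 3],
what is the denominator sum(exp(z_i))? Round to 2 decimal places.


Denom = e^4=54.5982 + e^3=20.0855 + e^3=20.0855. Sum = 94.7692, which rounds to 94.77.

94.77


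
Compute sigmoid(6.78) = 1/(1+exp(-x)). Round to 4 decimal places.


sigma(6.78) = 1/(1+e^(-6.78)) = 1/(1+0.001136) = 1/1.001136 = 0.9989.

0.9989


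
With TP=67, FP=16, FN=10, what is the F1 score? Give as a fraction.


Precision = 67/83 = 67/83. Recall = 67/77 = 67/77. F1 = 2*P*R/(P+R) = 67/80.

67/80


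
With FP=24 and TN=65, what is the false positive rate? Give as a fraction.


FPR = FP / (FP + TN) = 24 / 89 = 24/89.

24/89


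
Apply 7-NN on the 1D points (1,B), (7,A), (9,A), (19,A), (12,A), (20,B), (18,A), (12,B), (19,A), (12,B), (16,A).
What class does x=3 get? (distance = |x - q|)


Distances: |1-3|=2, |7-3|=4, |9-3|=6, |19-3|=16, |12-3|=9, |20-3|=17, |18-3|=15, |12-3|=9, |19-3|=16, |12-3|=9, |16-3|=13. 7 nearest: (1,B), (7,A), (9,A), (12,A), (12,B), (12,B), (16,A). Counts: {'B': 3, 'A': 4}. Majority class: A.

A


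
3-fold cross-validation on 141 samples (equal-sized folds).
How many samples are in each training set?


Each validation fold has 141/3 = 47 samples. Training set = 141 - 47 = 94.

94


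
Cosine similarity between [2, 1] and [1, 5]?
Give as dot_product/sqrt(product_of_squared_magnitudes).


dot = 7. |a|^2 = 5, |b|^2 = 26. cos = 7/sqrt(130).

7/sqrt(130)


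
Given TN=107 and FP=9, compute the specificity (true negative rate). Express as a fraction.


Specificity = TN / (TN + FP) = 107 / 116 = 107/116.

107/116


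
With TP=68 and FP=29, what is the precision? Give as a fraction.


Precision = TP / (TP + FP) = 68 / 97 = 68/97.

68/97


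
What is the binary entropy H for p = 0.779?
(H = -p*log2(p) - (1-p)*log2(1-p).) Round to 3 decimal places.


H = -0.779*log2(0.779) - 0.221*log2(0.221) = 0.762.

0.762


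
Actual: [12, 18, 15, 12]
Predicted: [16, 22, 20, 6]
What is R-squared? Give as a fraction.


Mean(y) = 57/4. SS_res = 93. SS_tot = 99/4. R^2 = 1 - 93/(99/4) = -91/33.

-91/33


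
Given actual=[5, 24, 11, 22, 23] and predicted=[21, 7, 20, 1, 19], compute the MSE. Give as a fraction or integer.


MSE = (1/5) * ((5-21)^2=256 + (24-7)^2=289 + (11-20)^2=81 + (22-1)^2=441 + (23-19)^2=16). Sum = 1083. MSE = 1083/5.

1083/5


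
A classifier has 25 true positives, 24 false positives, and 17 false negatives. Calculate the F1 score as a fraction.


Precision = 25/49 = 25/49. Recall = 25/42 = 25/42. F1 = 2*P*R/(P+R) = 50/91.

50/91


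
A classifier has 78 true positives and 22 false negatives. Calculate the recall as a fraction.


Recall = TP / (TP + FN) = 78 / 100 = 39/50.

39/50


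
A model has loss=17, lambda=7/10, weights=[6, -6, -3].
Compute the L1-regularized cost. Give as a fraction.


L1 norm = sum(|w|) = 15. J = 17 + 7/10 * 15 = 55/2.

55/2


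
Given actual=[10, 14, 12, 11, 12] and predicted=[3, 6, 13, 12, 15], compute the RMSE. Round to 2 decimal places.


MSE = 24.8000. RMSE = sqrt(24.8000) = 4.98.

4.98


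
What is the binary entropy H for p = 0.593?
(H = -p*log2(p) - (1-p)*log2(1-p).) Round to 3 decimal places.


H = -0.593*log2(0.593) - 0.407*log2(0.407) = 0.975.

0.975


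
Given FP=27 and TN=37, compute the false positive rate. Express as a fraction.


FPR = FP / (FP + TN) = 27 / 64 = 27/64.

27/64


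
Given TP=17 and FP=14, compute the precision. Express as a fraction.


Precision = TP / (TP + FP) = 17 / 31 = 17/31.

17/31


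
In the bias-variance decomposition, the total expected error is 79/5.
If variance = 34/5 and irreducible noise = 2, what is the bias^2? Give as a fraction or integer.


Total error = bias^2 + variance + irreducible noise. So bias^2 = 79/5 - 34/5 - 2 = 7.

7


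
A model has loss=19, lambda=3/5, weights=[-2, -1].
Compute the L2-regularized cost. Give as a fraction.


L2 sq norm = sum(w^2) = 5. J = 19 + 3/5 * 5 = 22.

22


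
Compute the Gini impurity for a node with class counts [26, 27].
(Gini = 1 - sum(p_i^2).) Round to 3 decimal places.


Total = 53. Proportions: 26/53, 27/53. sum(p_i^2) = 0.5002. Gini = 1 - 0.5002 = 0.4998, which rounds to 0.500.

0.500


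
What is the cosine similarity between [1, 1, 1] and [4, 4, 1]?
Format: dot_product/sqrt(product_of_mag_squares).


dot = 9. |a|^2 = 3, |b|^2 = 33. cos = 9/sqrt(99).

9/sqrt(99)


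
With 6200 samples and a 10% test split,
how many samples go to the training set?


Test set = 6200 * 10% = 620. Training set = 6200 - 620 = 5580.

5580


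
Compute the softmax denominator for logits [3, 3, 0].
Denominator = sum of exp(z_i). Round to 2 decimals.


Denom = e^3=20.0855 + e^3=20.0855 + e^0=1.0000. Sum = 41.1710, which rounds to 41.17.

41.17


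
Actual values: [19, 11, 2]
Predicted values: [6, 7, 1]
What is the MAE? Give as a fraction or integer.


MAE = (1/3) * (|19-6|=13 + |11-7|=4 + |2-1|=1). Sum = 18. MAE = 6.

6


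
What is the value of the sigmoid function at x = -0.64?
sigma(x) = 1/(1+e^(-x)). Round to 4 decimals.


sigma(-0.64) = 1/(1+e^(0.64)) = 1/(1+1.896481) = 1/2.896481 = 0.3452.

0.3452


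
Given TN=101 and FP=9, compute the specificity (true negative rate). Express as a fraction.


Specificity = TN / (TN + FP) = 101 / 110 = 101/110.

101/110


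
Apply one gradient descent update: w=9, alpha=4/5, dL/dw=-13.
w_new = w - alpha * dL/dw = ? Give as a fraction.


w_new = 9 - 4/5 * -13 = 9 - -52/5 = 97/5.

97/5


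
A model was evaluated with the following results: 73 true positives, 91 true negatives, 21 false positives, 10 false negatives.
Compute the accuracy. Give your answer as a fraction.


Accuracy = (TP + TN) / (TP + TN + FP + FN) = (73 + 91) / 195 = 164/195.

164/195


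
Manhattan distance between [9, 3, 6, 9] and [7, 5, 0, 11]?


d = sum of absolute differences: |9-7|=2 + |3-5|=2 + |6-0|=6 + |9-11|=2 = 12.

12


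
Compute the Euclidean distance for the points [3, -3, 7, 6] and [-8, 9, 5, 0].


d = sqrt(sum of squared differences). (3--8)^2=121, (-3-9)^2=144, (7-5)^2=4, (6-0)^2=36. Sum = 305.

sqrt(305)


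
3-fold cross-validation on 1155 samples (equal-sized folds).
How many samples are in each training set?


Each validation fold has 1155/3 = 385 samples. Training set = 1155 - 385 = 770.

770


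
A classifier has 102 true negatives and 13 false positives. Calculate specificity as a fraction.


Specificity = TN / (TN + FP) = 102 / 115 = 102/115.

102/115


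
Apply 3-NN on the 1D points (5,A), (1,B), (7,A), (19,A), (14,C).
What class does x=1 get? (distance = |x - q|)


Distances: |5-1|=4, |1-1|=0, |7-1|=6, |19-1|=18, |14-1|=13. 3 nearest: (1,B), (5,A), (7,A). Counts: {'B': 1, 'A': 2}. Majority class: A.

A


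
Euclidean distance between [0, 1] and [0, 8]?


d = sqrt(sum of squared differences). (0-0)^2=0, (1-8)^2=49. Sum = 49.

7


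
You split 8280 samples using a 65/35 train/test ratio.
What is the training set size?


Test set = 8280 * 35% = 2898. Training set = 8280 - 2898 = 5382.

5382


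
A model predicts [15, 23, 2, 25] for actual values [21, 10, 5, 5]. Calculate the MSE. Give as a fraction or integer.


MSE = (1/4) * ((21-15)^2=36 + (10-23)^2=169 + (5-2)^2=9 + (5-25)^2=400). Sum = 614. MSE = 307/2.

307/2


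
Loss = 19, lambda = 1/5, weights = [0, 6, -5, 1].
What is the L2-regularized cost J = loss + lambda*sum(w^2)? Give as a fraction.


L2 sq norm = sum(w^2) = 62. J = 19 + 1/5 * 62 = 157/5.

157/5


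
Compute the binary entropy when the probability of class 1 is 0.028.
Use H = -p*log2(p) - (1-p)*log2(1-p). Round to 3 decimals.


H = -0.028*log2(0.028) - 0.972*log2(0.972) = 0.184.

0.184


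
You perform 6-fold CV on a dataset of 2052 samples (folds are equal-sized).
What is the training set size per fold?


Each validation fold has 2052/6 = 342 samples. Training set = 2052 - 342 = 1710.

1710


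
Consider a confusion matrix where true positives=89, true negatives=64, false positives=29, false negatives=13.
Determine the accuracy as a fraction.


Accuracy = (TP + TN) / (TP + TN + FP + FN) = (89 + 64) / 195 = 51/65.

51/65


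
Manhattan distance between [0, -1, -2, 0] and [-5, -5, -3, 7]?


d = sum of absolute differences: |0--5|=5 + |-1--5|=4 + |-2--3|=1 + |0-7|=7 = 17.

17


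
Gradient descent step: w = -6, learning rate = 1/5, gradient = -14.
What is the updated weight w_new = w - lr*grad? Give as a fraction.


w_new = -6 - 1/5 * -14 = -6 - -14/5 = -16/5.

-16/5


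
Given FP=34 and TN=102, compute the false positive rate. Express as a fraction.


FPR = FP / (FP + TN) = 34 / 136 = 1/4.

1/4


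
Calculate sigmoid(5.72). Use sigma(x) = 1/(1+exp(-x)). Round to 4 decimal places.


sigma(5.72) = 1/(1+e^(-5.72)) = 1/(1+0.003280) = 1/1.003280 = 0.9967.

0.9967


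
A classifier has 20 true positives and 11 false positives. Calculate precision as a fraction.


Precision = TP / (TP + FP) = 20 / 31 = 20/31.

20/31


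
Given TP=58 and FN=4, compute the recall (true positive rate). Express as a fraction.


Recall = TP / (TP + FN) = 58 / 62 = 29/31.

29/31


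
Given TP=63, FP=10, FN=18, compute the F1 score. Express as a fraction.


Precision = 63/73 = 63/73. Recall = 63/81 = 7/9. F1 = 2*P*R/(P+R) = 9/11.

9/11


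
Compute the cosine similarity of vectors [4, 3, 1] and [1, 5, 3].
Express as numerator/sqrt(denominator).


dot = 22. |a|^2 = 26, |b|^2 = 35. cos = 22/sqrt(910).

22/sqrt(910)


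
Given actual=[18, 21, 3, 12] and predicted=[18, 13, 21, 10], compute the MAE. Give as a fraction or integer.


MAE = (1/4) * (|18-18|=0 + |21-13|=8 + |3-21|=18 + |12-10|=2). Sum = 28. MAE = 7.

7


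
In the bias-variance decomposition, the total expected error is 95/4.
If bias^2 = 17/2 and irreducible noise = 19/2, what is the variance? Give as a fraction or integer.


Total error = bias^2 + variance + irreducible noise. So variance = 95/4 - 17/2 - 19/2 = 23/4.

23/4


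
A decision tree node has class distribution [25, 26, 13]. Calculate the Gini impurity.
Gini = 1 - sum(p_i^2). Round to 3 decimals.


Total = 64. Proportions: 25/64, 26/64, 13/64. sum(p_i^2) = 0.3589. Gini = 1 - 0.3589 = 0.6411, which rounds to 0.641.

0.641


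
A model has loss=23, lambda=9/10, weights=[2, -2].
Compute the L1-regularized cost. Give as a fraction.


L1 norm = sum(|w|) = 4. J = 23 + 9/10 * 4 = 133/5.

133/5


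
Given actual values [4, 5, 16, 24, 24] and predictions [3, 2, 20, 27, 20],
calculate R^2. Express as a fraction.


Mean(y) = 73/5. SS_res = 51. SS_tot = 1916/5. R^2 = 1 - 51/(1916/5) = 1661/1916.

1661/1916


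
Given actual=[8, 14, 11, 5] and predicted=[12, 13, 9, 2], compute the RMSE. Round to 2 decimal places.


MSE = 7.5000. RMSE = sqrt(7.5000) = 2.74.

2.74


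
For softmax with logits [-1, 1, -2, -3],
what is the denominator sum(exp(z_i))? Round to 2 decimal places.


Denom = e^-1=0.3679 + e^1=2.7183 + e^-2=0.1353 + e^-3=0.0498. Sum = 3.2713, which rounds to 3.27.

3.27


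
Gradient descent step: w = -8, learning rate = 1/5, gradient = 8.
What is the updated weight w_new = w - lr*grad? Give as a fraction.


w_new = -8 - 1/5 * 8 = -8 - 8/5 = -48/5.

-48/5


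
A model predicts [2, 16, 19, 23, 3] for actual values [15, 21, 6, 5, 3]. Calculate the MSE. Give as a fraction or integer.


MSE = (1/5) * ((15-2)^2=169 + (21-16)^2=25 + (6-19)^2=169 + (5-23)^2=324 + (3-3)^2=0). Sum = 687. MSE = 687/5.

687/5


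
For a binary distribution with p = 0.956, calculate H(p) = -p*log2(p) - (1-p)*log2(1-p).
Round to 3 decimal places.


H = -0.956*log2(0.956) - 0.044*log2(0.044) = 0.260.

0.260


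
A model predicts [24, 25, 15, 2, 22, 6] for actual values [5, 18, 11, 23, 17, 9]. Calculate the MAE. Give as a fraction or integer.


MAE = (1/6) * (|5-24|=19 + |18-25|=7 + |11-15|=4 + |23-2|=21 + |17-22|=5 + |9-6|=3). Sum = 59. MAE = 59/6.

59/6


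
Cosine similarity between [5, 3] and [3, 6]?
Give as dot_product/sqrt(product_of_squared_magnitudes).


dot = 33. |a|^2 = 34, |b|^2 = 45. cos = 33/sqrt(1530).

33/sqrt(1530)


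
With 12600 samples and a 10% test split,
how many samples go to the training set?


Test set = 12600 * 10% = 1260. Training set = 12600 - 1260 = 11340.

11340


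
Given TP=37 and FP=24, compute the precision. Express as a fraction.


Precision = TP / (TP + FP) = 37 / 61 = 37/61.

37/61


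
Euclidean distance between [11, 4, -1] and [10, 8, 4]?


d = sqrt(sum of squared differences). (11-10)^2=1, (4-8)^2=16, (-1-4)^2=25. Sum = 42.

sqrt(42)


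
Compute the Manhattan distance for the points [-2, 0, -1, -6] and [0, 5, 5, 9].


d = sum of absolute differences: |-2-0|=2 + |0-5|=5 + |-1-5|=6 + |-6-9|=15 = 28.

28


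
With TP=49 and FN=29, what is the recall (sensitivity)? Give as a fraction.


Recall = TP / (TP + FN) = 49 / 78 = 49/78.

49/78


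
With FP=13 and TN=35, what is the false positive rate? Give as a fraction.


FPR = FP / (FP + TN) = 13 / 48 = 13/48.

13/48


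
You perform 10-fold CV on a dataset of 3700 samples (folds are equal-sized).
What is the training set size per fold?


Each validation fold has 3700/10 = 370 samples. Training set = 3700 - 370 = 3330.

3330


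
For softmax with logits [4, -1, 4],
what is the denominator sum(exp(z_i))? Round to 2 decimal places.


Denom = e^4=54.5982 + e^-1=0.3679 + e^4=54.5982. Sum = 109.5643, which rounds to 109.56.

109.56


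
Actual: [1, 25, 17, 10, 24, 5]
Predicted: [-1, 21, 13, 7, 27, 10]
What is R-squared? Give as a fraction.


Mean(y) = 41/3. SS_res = 79. SS_tot = 1486/3. R^2 = 1 - 79/(1486/3) = 1249/1486.

1249/1486


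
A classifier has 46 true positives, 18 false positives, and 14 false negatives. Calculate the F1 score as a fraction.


Precision = 46/64 = 23/32. Recall = 46/60 = 23/30. F1 = 2*P*R/(P+R) = 23/31.

23/31


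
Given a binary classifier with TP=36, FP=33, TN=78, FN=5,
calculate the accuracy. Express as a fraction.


Accuracy = (TP + TN) / (TP + TN + FP + FN) = (36 + 78) / 152 = 3/4.

3/4


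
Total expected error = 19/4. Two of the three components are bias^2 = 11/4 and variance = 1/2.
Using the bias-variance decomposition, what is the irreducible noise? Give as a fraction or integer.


Total error = bias^2 + variance + irreducible noise. So irreducible noise = 19/4 - 11/4 - 1/2 = 3/2.

3/2


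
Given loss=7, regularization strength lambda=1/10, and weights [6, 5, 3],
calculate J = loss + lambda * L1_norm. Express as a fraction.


L1 norm = sum(|w|) = 14. J = 7 + 1/10 * 14 = 42/5.

42/5


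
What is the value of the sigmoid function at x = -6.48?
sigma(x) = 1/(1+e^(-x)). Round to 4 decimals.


sigma(-6.48) = 1/(1+e^(6.48)) = 1/(1+651.970946) = 1/652.970946 = 0.0015.

0.0015


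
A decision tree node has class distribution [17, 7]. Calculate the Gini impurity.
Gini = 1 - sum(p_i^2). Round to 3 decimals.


Total = 24. Proportions: 17/24, 7/24. sum(p_i^2) = 0.5868. Gini = 1 - 0.5868 = 0.4132, which rounds to 0.413.

0.413


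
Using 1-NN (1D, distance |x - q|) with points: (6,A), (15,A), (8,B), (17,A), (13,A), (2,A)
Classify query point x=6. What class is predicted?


Distances: |6-6|=0, |15-6|=9, |8-6|=2, |17-6|=11, |13-6|=7, |2-6|=4. 1 nearest: (6,A). Counts: {'A': 1}. Majority class: A.

A


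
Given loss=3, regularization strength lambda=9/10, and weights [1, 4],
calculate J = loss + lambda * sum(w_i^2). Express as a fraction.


L2 sq norm = sum(w^2) = 17. J = 3 + 9/10 * 17 = 183/10.

183/10


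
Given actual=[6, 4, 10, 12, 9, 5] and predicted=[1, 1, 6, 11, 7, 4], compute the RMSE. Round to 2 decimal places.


MSE = 9.3333. RMSE = sqrt(9.3333) = 3.06.

3.06


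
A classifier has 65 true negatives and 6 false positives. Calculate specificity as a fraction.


Specificity = TN / (TN + FP) = 65 / 71 = 65/71.

65/71


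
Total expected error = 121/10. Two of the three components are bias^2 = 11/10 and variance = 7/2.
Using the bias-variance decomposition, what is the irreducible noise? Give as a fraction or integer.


Total error = bias^2 + variance + irreducible noise. So irreducible noise = 121/10 - 11/10 - 7/2 = 15/2.

15/2


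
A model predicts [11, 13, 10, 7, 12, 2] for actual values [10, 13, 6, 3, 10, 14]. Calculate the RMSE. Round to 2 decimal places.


MSE = 30.1667. RMSE = sqrt(30.1667) = 5.49.

5.49


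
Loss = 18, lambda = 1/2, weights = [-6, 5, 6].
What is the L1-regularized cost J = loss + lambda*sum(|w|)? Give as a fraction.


L1 norm = sum(|w|) = 17. J = 18 + 1/2 * 17 = 53/2.

53/2


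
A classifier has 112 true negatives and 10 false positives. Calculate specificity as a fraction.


Specificity = TN / (TN + FP) = 112 / 122 = 56/61.

56/61


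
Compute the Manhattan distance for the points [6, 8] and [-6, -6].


d = sum of absolute differences: |6--6|=12 + |8--6|=14 = 26.

26


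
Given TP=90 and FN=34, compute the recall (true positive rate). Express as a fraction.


Recall = TP / (TP + FN) = 90 / 124 = 45/62.

45/62


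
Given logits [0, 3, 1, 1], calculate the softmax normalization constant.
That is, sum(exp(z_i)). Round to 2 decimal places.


Denom = e^0=1.0000 + e^3=20.0855 + e^1=2.7183 + e^1=2.7183. Sum = 26.5221, which rounds to 26.52.

26.52


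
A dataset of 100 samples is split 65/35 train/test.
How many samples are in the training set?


Test set = 100 * 35% = 35. Training set = 100 - 35 = 65.

65


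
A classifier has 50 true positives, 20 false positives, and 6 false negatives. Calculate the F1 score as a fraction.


Precision = 50/70 = 5/7. Recall = 50/56 = 25/28. F1 = 2*P*R/(P+R) = 50/63.

50/63


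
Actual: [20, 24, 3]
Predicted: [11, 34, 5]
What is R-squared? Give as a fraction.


Mean(y) = 47/3. SS_res = 185. SS_tot = 746/3. R^2 = 1 - 185/(746/3) = 191/746.

191/746


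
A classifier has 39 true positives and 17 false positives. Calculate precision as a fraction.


Precision = TP / (TP + FP) = 39 / 56 = 39/56.

39/56


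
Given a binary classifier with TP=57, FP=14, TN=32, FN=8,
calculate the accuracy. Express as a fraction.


Accuracy = (TP + TN) / (TP + TN + FP + FN) = (57 + 32) / 111 = 89/111.

89/111


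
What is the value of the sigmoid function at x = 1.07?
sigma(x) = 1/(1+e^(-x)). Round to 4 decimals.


sigma(1.07) = 1/(1+e^(-1.07)) = 1/(1+0.343009) = 1/1.343009 = 0.7446.

0.7446


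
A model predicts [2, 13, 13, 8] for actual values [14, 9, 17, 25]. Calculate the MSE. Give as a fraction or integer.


MSE = (1/4) * ((14-2)^2=144 + (9-13)^2=16 + (17-13)^2=16 + (25-8)^2=289). Sum = 465. MSE = 465/4.

465/4


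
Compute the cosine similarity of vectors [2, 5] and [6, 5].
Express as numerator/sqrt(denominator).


dot = 37. |a|^2 = 29, |b|^2 = 61. cos = 37/sqrt(1769).

37/sqrt(1769)


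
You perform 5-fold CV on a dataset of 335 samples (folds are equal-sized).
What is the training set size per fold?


Each validation fold has 335/5 = 67 samples. Training set = 335 - 67 = 268.

268


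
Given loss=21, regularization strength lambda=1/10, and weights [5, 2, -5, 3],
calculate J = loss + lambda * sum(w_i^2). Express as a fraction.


L2 sq norm = sum(w^2) = 63. J = 21 + 1/10 * 63 = 273/10.

273/10


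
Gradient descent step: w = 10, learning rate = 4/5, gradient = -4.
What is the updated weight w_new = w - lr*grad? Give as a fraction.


w_new = 10 - 4/5 * -4 = 10 - -16/5 = 66/5.

66/5


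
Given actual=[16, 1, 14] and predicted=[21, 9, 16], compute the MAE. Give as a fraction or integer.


MAE = (1/3) * (|16-21|=5 + |1-9|=8 + |14-16|=2). Sum = 15. MAE = 5.

5


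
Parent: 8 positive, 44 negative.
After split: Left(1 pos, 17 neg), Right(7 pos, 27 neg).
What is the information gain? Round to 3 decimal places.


H(parent) = 0.6194. H(left) = 0.3095, H(right) = 0.7335. Weighted = (18/52)*0.3095 + (34/52)*0.7335 = 0.5867. IG = 0.6194 - 0.5867 = 0.0327, which rounds to 0.033.

0.033


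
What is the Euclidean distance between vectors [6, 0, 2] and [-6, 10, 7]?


d = sqrt(sum of squared differences). (6--6)^2=144, (0-10)^2=100, (2-7)^2=25. Sum = 269.

sqrt(269)


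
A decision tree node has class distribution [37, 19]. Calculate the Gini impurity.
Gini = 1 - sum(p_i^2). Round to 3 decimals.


Total = 56. Proportions: 37/56, 19/56. sum(p_i^2) = 0.5517. Gini = 1 - 0.5517 = 0.4483, which rounds to 0.448.

0.448


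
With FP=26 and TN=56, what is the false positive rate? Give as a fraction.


FPR = FP / (FP + TN) = 26 / 82 = 13/41.

13/41


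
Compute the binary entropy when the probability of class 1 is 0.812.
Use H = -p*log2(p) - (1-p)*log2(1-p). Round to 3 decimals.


H = -0.812*log2(0.812) - 0.188*log2(0.188) = 0.697.

0.697


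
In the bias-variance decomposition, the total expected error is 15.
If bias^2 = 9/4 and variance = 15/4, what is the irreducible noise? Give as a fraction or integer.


Total error = bias^2 + variance + irreducible noise. So irreducible noise = 15 - 9/4 - 15/4 = 9.

9


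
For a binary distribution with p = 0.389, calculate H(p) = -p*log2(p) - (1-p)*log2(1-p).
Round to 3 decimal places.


H = -0.389*log2(0.389) - 0.611*log2(0.611) = 0.964.

0.964


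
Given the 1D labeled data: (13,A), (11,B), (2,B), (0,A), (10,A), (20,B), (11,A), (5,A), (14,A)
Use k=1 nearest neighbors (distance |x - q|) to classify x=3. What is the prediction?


Distances: |13-3|=10, |11-3|=8, |2-3|=1, |0-3|=3, |10-3|=7, |20-3|=17, |11-3|=8, |5-3|=2, |14-3|=11. 1 nearest: (2,B). Counts: {'B': 1}. Majority class: B.

B


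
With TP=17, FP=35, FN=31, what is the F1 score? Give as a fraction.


Precision = 17/52 = 17/52. Recall = 17/48 = 17/48. F1 = 2*P*R/(P+R) = 17/50.

17/50


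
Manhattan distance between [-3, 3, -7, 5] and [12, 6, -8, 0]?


d = sum of absolute differences: |-3-12|=15 + |3-6|=3 + |-7--8|=1 + |5-0|=5 = 24.

24


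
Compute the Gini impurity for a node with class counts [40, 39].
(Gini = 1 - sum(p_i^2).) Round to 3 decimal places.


Total = 79. Proportions: 40/79, 39/79. sum(p_i^2) = 0.5001. Gini = 1 - 0.5001 = 0.4999, which rounds to 0.500.

0.500


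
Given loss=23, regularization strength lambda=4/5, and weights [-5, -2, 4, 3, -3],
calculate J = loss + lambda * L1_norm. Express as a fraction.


L1 norm = sum(|w|) = 17. J = 23 + 4/5 * 17 = 183/5.

183/5


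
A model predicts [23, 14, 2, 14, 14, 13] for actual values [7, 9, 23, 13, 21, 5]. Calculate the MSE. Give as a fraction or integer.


MSE = (1/6) * ((7-23)^2=256 + (9-14)^2=25 + (23-2)^2=441 + (13-14)^2=1 + (21-14)^2=49 + (5-13)^2=64). Sum = 836. MSE = 418/3.

418/3


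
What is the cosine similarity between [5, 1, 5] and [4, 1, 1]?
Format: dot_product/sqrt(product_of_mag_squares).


dot = 26. |a|^2 = 51, |b|^2 = 18. cos = 26/sqrt(918).

26/sqrt(918)


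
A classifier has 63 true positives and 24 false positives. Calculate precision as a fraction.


Precision = TP / (TP + FP) = 63 / 87 = 21/29.

21/29


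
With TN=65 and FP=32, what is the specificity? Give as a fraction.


Specificity = TN / (TN + FP) = 65 / 97 = 65/97.

65/97


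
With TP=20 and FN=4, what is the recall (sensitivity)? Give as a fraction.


Recall = TP / (TP + FN) = 20 / 24 = 5/6.

5/6


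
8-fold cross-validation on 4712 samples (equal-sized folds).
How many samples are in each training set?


Each validation fold has 4712/8 = 589 samples. Training set = 4712 - 589 = 4123.

4123


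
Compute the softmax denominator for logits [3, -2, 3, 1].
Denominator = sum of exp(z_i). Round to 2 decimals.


Denom = e^3=20.0855 + e^-2=0.1353 + e^3=20.0855 + e^1=2.7183. Sum = 43.0246, which rounds to 43.02.

43.02


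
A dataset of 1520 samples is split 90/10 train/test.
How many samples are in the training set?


Test set = 1520 * 10% = 152. Training set = 1520 - 152 = 1368.

1368


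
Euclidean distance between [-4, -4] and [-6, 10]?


d = sqrt(sum of squared differences). (-4--6)^2=4, (-4-10)^2=196. Sum = 200.

sqrt(200)


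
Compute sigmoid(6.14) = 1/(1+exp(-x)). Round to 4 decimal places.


sigma(6.14) = 1/(1+e^(-6.14)) = 1/(1+0.002155) = 1/1.002155 = 0.9978.

0.9978


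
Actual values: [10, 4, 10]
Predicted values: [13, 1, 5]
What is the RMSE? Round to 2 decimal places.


MSE = 14.3333. RMSE = sqrt(14.3333) = 3.79.

3.79


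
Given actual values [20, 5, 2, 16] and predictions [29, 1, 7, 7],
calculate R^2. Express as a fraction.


Mean(y) = 43/4. SS_res = 203. SS_tot = 891/4. R^2 = 1 - 203/(891/4) = 79/891.

79/891


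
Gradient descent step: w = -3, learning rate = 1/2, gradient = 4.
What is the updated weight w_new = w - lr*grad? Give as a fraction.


w_new = -3 - 1/2 * 4 = -3 - 2 = -5.

-5


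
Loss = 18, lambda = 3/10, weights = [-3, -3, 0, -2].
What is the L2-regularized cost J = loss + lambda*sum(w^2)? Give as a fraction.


L2 sq norm = sum(w^2) = 22. J = 18 + 3/10 * 22 = 123/5.

123/5


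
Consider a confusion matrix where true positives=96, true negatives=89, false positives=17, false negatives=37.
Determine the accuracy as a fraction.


Accuracy = (TP + TN) / (TP + TN + FP + FN) = (96 + 89) / 239 = 185/239.

185/239


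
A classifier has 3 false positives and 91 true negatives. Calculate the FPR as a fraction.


FPR = FP / (FP + TN) = 3 / 94 = 3/94.

3/94


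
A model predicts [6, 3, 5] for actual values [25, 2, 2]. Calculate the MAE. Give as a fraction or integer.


MAE = (1/3) * (|25-6|=19 + |2-3|=1 + |2-5|=3). Sum = 23. MAE = 23/3.

23/3


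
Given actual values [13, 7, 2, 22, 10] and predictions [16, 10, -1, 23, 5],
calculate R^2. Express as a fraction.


Mean(y) = 54/5. SS_res = 53. SS_tot = 1114/5. R^2 = 1 - 53/(1114/5) = 849/1114.

849/1114


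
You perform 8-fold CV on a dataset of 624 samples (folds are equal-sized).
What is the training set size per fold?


Each validation fold has 624/8 = 78 samples. Training set = 624 - 78 = 546.

546


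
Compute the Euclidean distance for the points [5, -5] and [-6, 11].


d = sqrt(sum of squared differences). (5--6)^2=121, (-5-11)^2=256. Sum = 377.

sqrt(377)
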